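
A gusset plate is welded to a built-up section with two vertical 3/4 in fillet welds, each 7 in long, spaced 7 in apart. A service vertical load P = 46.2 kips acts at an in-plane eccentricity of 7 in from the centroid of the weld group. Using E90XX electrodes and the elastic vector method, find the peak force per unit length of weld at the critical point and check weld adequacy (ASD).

E90XX → F_EXX = 90 ksi.
Total weld length L_w = 14 in. Treat welds as unit-width lines.
Polar moment about centroid: J = 2[d³/12 + d(b/2)²] = 2[7³/12 + 7×3.5²] = 228.7 in³.
Direct shear f_v = P/L_w = 46.2 / 14 = 3.3 kip/in (vertical).
Torsion M = P·e = 46.2 × 7 = 323.4 kip·in.
Critical point at (x, y) = (3.5, 3.5) from centroid. f_tx = M·y/J = 4.95 kip/in; f_ty = M·x/J = 4.95 kip/in.
Resultant f_max = √[f_tx² + (f_v + f_ty)²] = √[4.95² + (3.3 + 4.95)²] = 9.621 kip/in.
Capacity per unit length: r_n/Ω = (1/2.0) × 0.6 × 90 × (0.707 × 0.75) = 14.32 kip/in.
9.621 ≤ 14.32 → adequate.

f_max ≈ 9.62 kip/in; adequate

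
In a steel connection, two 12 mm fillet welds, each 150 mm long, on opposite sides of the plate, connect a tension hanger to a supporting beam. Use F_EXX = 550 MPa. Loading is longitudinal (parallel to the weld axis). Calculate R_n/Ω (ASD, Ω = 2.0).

Effective throat t_e = 0.707 × 12 = 8.484 mm.
Total length L = 300 mm; A_we = 8.484 × 300 = 2545 mm².
F_nw = 0.6 F_EXX = 0.6 × 550 = 330 MPa.
R_n = 330 × 2545 × 10⁻³ = 839.9 kN; R_n/Ω = 839.9/2.0 = 420 kN.

R_n/Ω ≈ 420 kN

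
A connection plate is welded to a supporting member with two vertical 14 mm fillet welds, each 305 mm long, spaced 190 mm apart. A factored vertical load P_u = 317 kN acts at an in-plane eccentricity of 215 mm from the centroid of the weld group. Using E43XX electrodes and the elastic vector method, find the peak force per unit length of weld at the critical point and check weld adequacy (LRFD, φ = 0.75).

E43XX → F_EXX = 430 MPa.
Total weld length L_w = 610 mm. Treat welds as unit-width lines.
Polar moment about centroid: J = 2[d³/12 + d(b/2)²] = 2[305³/12 + 305×95²] = 10230000 mm³.
Direct shear f_v = P/L_w = 317×10³ / 610 = 519.7 N/mm (vertical).
Torsion M = P·e = 317×10³ × 215 = 68155000 N·mm.
Critical point at (x, y) = (95, 152.5) from centroid. f_tx = M·y/J = 1016 N/mm; f_ty = M·x/J = 632.7 N/mm.
Resultant f_max = √[f_tx² + (f_v + f_ty)²] = √[1016² + (519.7 + 632.7)²] = 1536 N/mm.
Capacity per unit length: φr_n = 0.75 × 0.6 × 430 × (0.707 × 14) = 1915 N/mm.
1536 ≤ 1915 → adequate.

f_max ≈ 1540 N/mm; adequate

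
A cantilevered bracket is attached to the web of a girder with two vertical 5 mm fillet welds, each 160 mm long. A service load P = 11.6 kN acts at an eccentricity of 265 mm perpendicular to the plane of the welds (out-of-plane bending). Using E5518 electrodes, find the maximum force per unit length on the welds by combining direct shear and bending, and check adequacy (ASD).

f_max ≈ 362 N/mm; adequate

E55XX → F_EXX = 550 MPa.
L_w = 2 × 160 = 320 mm; section modulus (unit throat) S = 2 × L²/6 = 8533 mm².
Direct shear f_v = P/L_w = 11.6×10³/320 = 36.25 N/mm.
Moment M = P × e = 11.6×10³ × 265 = 3074000 N·mm; bending f_b = M/S = 360.2 N/mm.
f_max = √(f_v² + f_b²) = √(36.25² + 360.2²) = 362.1 N/mm.
r_n/Ω = (1/2.0) × 0.6 × 550 × (0.707 × 5) = 583.3 N/mm → adequate.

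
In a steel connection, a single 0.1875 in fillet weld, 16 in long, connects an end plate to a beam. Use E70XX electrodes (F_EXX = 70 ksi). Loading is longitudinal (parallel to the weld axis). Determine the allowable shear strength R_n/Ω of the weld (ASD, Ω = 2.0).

R_n/Ω ≈ 44.5 kip

Effective throat t_e = 0.707 × 0.1875 = 0.1326 in.
Total length L = 16 in; A_we = 0.1326 × 16 = 2.121 in².
F_nw = 0.6 F_EXX = 0.6 × 70 = 42 ksi.
R_n = 42 × 2.121 = 89.08 kip; R_n/Ω = 89.08/2.0 = 44.54 kip.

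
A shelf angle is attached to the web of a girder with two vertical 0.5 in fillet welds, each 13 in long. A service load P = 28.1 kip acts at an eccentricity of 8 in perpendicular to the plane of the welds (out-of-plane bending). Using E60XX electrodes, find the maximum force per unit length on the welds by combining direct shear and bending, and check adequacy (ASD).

f_max ≈ 4.13 kip/in; adequate

E60XX → F_EXX = 60 ksi.
L_w = 2 × 13 = 26 in; section modulus (unit throat) S = 2 × L²/6 = 56.33 in².
Direct shear f_v = P/L_w = 28.1/26 = 1.081 kip/in.
Moment M = P × e = 28.1 × 8 = 224.8 kip·in; bending f_b = M/S = 3.991 kip/in.
f_max = √(f_v² + f_b²) = √(1.081² + 3.991²) = 4.134 kip/in.
r_n/Ω = (1/2.0) × 0.6 × 60 × (0.707 × 0.5) = 6.363 kip/in → adequate.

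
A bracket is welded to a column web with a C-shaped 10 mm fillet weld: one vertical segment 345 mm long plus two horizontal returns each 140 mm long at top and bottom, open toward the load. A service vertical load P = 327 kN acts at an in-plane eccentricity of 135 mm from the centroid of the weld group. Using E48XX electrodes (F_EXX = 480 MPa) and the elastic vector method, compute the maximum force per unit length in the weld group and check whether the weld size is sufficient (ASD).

Total weld length L_w = 625 mm. Treat welds as unit-width lines.
Centroid: x̄ = 2×140×70 / 625 = 31.36 mm from the vertical weld.
Polar moment about centroid: J = I_x + I_y = [345³/12 + 2×140×172.5²] + [345×31.36² + 2(140³/12 + 140×38.64²)] = 12970000 mm³.
Direct shear f_v = P/L_w = 327×10³ / 625 = 523.2 N/mm (vertical).
Torsion M = P·e = 327×10³ × 135 = 44145000 N·mm.
Critical point at (x, y) = (108.6, 172.5) from centroid. f_tx = M·y/J = 587.2 N/mm; f_ty = M·x/J = 369.8 N/mm.
Resultant f_max = √[f_tx² + (f_v + f_ty)²] = √[587.2² + (523.2 + 369.8)²] = 1069 N/mm.
Capacity per unit length: r_n/Ω = (1/2.0) × 0.6 × 480 × (0.707 × 10) = 1018 N/mm.
1069 > 1018 → NOT adequate.

f_max ≈ 1070 N/mm; NOT adequate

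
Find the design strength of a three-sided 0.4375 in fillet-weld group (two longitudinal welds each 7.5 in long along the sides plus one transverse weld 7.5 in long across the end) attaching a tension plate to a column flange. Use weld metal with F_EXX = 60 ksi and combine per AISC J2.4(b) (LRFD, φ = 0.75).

t_e = 0.707 × 0.4375 = 0.3093 in.
R_nwl = 0.6 × 60 × 0.3093 × 15 = 167 kip (longitudinal, 2 welds).
R_nwt = 0.6 × 60 × 0.3093 × 7.5 = 83.51 kip (transverse, base value).
(i) R_nwl + R_nwt = 250.5 kip; (ii) 0.85 R_nwl + 1.5 R_nwt = 267.2 kip.
R_n = max = 267.2 kip [governs: (ii)]; φR_n = 200.4 kip.

φR_n ≈ 200 kip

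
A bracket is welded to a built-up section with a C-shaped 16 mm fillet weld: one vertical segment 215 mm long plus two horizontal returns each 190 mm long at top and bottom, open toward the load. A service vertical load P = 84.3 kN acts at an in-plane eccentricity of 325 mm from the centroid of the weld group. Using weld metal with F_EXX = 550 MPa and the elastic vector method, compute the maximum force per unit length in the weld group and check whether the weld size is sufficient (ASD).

f_max ≈ 721 N/mm; adequate

Total weld length L_w = 595 mm. Treat welds as unit-width lines.
Centroid: x̄ = 2×190×95 / 595 = 60.67 mm from the vertical weld.
Polar moment about centroid: J = I_x + I_y = [215³/12 + 2×190×107.5²] + [215×60.67² + 2(190³/12 + 190×34.33²)] = 7602000 mm³.
Direct shear f_v = P/L_w = 84.3×10³ / 595 = 141.7 N/mm (vertical).
Torsion M = P·e = 84.3×10³ × 325 = 27398000 N·mm.
Critical point at (x, y) = (129.3, 107.5) from centroid. f_tx = M·y/J = 387.4 N/mm; f_ty = M·x/J = 466.1 N/mm.
Resultant f_max = √[f_tx² + (f_v + f_ty)²] = √[387.4² + (141.7 + 466.1)²] = 720.8 N/mm.
Capacity per unit length: r_n/Ω = (1/2.0) × 0.6 × 550 × (0.707 × 16) = 1866 N/mm.
720.8 ≤ 1866 → adequate.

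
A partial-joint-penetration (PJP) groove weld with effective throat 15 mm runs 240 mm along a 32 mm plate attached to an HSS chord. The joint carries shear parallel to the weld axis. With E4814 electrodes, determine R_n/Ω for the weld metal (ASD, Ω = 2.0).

R_n/Ω ≈ 518 kN

E48XX → F_EXX = 480 MPa.
Effective throat (given) t_e = 15 mm.
A_we = 15 × 240 = 3600 mm².
F_nw = 0.6 F_EXX = 288 MPa.
R_n/Ω = (288 × 3600) / 2.0 × 10⁻³ = 518.4 kN.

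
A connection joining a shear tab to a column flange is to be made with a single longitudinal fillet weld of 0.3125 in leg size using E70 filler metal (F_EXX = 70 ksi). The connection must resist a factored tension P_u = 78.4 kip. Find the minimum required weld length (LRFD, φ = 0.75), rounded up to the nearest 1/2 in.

L = 11.5 in

Throat t_e = 0.707 × 0.3125 = 0.2209 in.
φr_n = 0.75 × 0.6 × 70 × 0.2209 = 6.96 kip/in.
L_req = P_u / φr_n = 78.4 / 6.96 = 11.27 in total.
Round up → use L = 11.5 in.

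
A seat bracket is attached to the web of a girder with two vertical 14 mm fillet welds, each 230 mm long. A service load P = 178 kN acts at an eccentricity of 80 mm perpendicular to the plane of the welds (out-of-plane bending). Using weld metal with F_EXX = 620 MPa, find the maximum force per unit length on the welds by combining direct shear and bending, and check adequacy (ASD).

L_w = 2 × 230 = 460 mm; section modulus (unit throat) S = 2 × L²/6 = 17630 mm².
Direct shear f_v = P/L_w = 178×10³/460 = 387 N/mm.
Moment M = P × e = 178×10³ × 80 = 14240000 N·mm; bending f_b = M/S = 807.6 N/mm.
f_max = √(f_v² + f_b²) = √(387² + 807.6²) = 895.5 N/mm.
r_n/Ω = (1/2.0) × 0.6 × 620 × (0.707 × 14) = 1841 N/mm → adequate.

f_max ≈ 895 N/mm; adequate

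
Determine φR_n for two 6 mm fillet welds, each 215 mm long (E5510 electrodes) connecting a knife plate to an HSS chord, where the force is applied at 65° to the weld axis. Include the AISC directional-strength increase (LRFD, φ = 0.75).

E55XX → F_EXX = 550 MPa.
t_e = 0.707 × 6 = 4.242 mm; A_we = 4.242 × 430 = 1824 mm².
Directional factor: 1.0 + 0.5 sin^1.5(65°) = 1.431.
F_nw = 0.6 × 550 × 1.431 = 472.4 MPa.
φR_n = 0.75 × 472.4 × 1824 × 10⁻³ = 646.2 kN.

φR_n ≈ 646 kN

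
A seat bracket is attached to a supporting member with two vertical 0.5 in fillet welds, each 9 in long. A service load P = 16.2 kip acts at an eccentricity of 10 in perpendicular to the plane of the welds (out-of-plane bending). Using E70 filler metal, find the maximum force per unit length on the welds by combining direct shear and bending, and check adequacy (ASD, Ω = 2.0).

E70XX → F_EXX = 70 ksi.
L_w = 2 × 9 = 18 in; section modulus (unit throat) S = 2 × L²/6 = 27 in².
Direct shear f_v = P/L_w = 16.2/18 = 0.9 kip/in.
Moment M = P × e = 16.2 × 10 = 162 kip·in; bending f_b = M/S = 6 kip/in.
f_max = √(f_v² + f_b²) = √(0.9² + 6²) = 6.067 kip/in.
r_n/Ω = (1/2.0) × 0.6 × 70 × (0.707 × 0.5) = 7.423 kip/in → adequate.

f_max ≈ 6.07 kip/in; adequate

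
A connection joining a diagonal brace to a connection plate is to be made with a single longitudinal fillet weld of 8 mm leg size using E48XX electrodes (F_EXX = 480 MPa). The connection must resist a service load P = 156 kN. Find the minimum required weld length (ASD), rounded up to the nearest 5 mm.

L = 195 mm

Throat t_e = 0.707 × 8 = 5.656 mm.
r_n/Ω = (0.6 × 480 × 5.656) / 2.0 = 814.5 N/mm = 0.8145 kN/mm.
L_req = P / (r_n/Ω) = 156 / 0.8145 = 191.5 mm total.
Round up → use L = 195 mm.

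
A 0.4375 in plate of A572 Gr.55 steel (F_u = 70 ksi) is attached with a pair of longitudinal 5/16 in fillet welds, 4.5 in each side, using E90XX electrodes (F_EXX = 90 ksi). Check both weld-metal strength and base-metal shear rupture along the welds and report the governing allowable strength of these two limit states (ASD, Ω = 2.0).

t_e = 0.707 × 0.3125 = 0.2209 in; L = 9 in.
Weld metal: R_n/Ω = (1/2.0) × 0.6 × 90 × 0.2209 × 9 = 53.69 kips.
Base metal (shear rupture): R_n/Ω = (1/2.0) × 0.6 × 70 × 0.4375 × 9 = 82.69 kips.
Governing: weld metal.

R_n/Ω ≈ 53.7 kips (weld metal governs)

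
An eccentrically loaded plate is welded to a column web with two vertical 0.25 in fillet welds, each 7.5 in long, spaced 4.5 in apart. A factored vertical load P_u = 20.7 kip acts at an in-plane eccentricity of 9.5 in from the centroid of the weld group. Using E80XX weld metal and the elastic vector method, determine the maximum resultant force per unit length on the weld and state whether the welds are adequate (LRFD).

f_max ≈ 6.7 kip/in; NOT adequate

E80XX → F_EXX = 80 ksi.
Total weld length L_w = 15 in. Treat welds as unit-width lines.
Polar moment about centroid: J = 2[d³/12 + d(b/2)²] = 2[7.5³/12 + 7.5×2.25²] = 146.2 in³.
Direct shear f_v = P/L_w = 20.7 / 15 = 1.38 kip/in (vertical).
Torsion M = P·e = 20.7 × 9.5 = 196.65 kip·in.
Critical point at (x, y) = (2.25, 3.75) from centroid. f_tx = M·y/J = 5.042 kip/in; f_ty = M·x/J = 3.025 kip/in.
Resultant f_max = √[f_tx² + (f_v + f_ty)²] = √[5.042² + (1.38 + 3.025)²] = 6.696 kip/in.
Capacity per unit length: φr_n = 0.75 × 0.6 × 80 × (0.707 × 0.25) = 6.363 kip/in.
6.696 > 6.363 → NOT adequate.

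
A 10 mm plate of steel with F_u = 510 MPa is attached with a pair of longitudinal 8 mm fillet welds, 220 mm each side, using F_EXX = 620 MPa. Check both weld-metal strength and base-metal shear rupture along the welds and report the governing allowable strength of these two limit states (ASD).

t_e = 0.707 × 8 = 5.656 mm; L = 440 mm.
Weld metal: R_n/Ω = (1/2.0) × 0.6 × 620 × 5.656 × 440 × 10⁻³ = 462.9 kN.
Base metal (shear rupture): R_n/Ω = (1/2.0) × 0.6 × 510 × 10 × 440 × 10⁻³ = 673.2 kN.
Governing: weld metal.

R_n/Ω ≈ 463 kN (weld metal governs)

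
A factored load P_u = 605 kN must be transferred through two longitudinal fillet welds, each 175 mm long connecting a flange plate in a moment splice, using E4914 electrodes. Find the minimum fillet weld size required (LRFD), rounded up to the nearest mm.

E49XX → F_EXX = 490 MPa.
Total weld length L = 350 mm.
Required throat t_e = P_u / (φ × 0.6 F_EXX × L) = 605 / (0.75 × 0.6 × 490 × 350 × 10⁻³) = 7.839 mm.
Required leg w = t_e / 0.707 = 11.09 mm → use 12 mm.

w = 12 mm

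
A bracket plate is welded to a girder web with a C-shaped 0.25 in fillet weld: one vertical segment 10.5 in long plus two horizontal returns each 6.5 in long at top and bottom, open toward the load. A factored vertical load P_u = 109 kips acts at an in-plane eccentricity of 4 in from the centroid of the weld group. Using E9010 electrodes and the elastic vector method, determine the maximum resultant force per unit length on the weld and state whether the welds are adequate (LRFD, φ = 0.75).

E90XX → F_EXX = 90 ksi.
Total weld length L_w = 23.5 in. Treat welds as unit-width lines.
Centroid: x̄ = 2×6.5×3.25 / 23.5 = 1.798 in from the vertical weld.
Polar moment about centroid: J = I_x + I_y = [10.5³/12 + 2×6.5×5.25²] + [10.5×1.798² + 2(6.5³/12 + 6.5×1.452²)] = 561.9 in³.
Direct shear f_v = P/L_w = 109 / 23.5 = 4.638 kip/in (vertical).
Torsion M = P·e = 109 × 4 = 436 kip·in.
Critical point at (x, y) = (4.702, 5.25) from centroid. f_tx = M·y/J = 4.074 kip/in; f_ty = M·x/J = 3.649 kip/in.
Resultant f_max = √[f_tx² + (f_v + f_ty)²] = √[4.074² + (4.638 + 3.649)²] = 9.234 kip/in.
Capacity per unit length: φr_n = 0.75 × 0.6 × 90 × (0.707 × 0.25) = 7.158 kip/in.
9.234 > 7.158 → NOT adequate.

f_max ≈ 9.23 kip/in; NOT adequate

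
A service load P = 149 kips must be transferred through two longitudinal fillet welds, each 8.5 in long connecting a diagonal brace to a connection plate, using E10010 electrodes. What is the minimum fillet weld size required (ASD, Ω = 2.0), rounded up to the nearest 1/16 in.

E100XX → F_EXX = 100 ksi.
Total weld length L = 17 in.
Required throat t_e = P × Ω / (0.6 F_EXX × L) = 149 × 2.0 / (0.6 × 100 × 17) = 0.2922 in.
Required leg w = t_e / 0.707 = 0.4132 in → use 7/16 in.

w = 7/16 in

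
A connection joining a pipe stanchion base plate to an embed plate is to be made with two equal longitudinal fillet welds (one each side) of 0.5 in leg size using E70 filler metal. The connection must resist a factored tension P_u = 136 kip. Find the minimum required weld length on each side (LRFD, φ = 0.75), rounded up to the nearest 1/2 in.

L = 6.5 in on each side

E70XX → F_EXX = 70 ksi.
Throat t_e = 0.707 × 0.5 = 0.3535 in.
φr_n = 0.75 × 0.6 × 70 × 0.3535 = 11.14 kip/in.
L_req = P_u / φr_n = 136 / 11.14 = 12.21 in total.
Per side: 12.21 / 2 = 6.107 in.
Round up → use L = 6.5 in on each side.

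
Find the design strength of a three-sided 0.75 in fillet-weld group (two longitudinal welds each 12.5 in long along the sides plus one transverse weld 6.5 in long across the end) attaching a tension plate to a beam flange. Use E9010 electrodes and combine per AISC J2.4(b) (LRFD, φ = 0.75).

φR_n ≈ 676 kip

E90XX → F_EXX = 90 ksi.
t_e = 0.707 × 0.75 = 0.5302 in.
R_nwl = 0.6 × 90 × 0.5302 × 25 = 715.8 kip (longitudinal, 2 welds).
R_nwt = 0.6 × 90 × 0.5302 × 6.5 = 186.1 kip (transverse, base value).
(i) R_nwl + R_nwt = 902 kip; (ii) 0.85 R_nwl + 1.5 R_nwt = 887.6 kip.
R_n = max = 902 kip [governs: (i)]; φR_n = 676.5 kip.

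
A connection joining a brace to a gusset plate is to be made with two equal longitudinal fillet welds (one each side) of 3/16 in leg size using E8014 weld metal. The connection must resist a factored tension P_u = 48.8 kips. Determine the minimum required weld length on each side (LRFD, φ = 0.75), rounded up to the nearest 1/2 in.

E80XX → F_EXX = 80 ksi.
Throat t_e = 0.707 × 0.1875 = 0.1326 in.
φr_n = 0.75 × 0.6 × 80 × 0.1326 = 4.772 kips/in.
L_req = P_u / φr_n = 48.8 / 4.772 = 10.23 in total.
Per side: 10.23 / 2 = 5.113 in.
Round up → use L = 5.5 in on each side.

L = 5.5 in on each side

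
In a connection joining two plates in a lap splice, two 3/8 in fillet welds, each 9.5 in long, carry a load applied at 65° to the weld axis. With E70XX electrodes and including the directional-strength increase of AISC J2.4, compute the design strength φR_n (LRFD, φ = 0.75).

E70XX → F_EXX = 70 ksi.
t_e = 0.707 × 0.375 = 0.2651 in; A_we = 0.2651 × 19 = 5.037 in².
Directional factor: 1.0 + 0.5 sin^1.5(65°) = 1.431.
F_nw = 0.6 × 70 × 1.431 = 60.12 ksi.
φR_n = 0.75 × 60.12 × 5.037 = 227.1 kips.

φR_n ≈ 227 kips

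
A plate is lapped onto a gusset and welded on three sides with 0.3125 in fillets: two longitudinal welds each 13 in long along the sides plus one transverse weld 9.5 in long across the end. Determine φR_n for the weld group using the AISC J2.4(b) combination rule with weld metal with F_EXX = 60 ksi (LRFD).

t_e = 0.707 × 0.3125 = 0.2209 in.
R_nwl = 0.6 × 60 × 0.2209 × 26 = 206.8 kips (longitudinal, 2 welds).
R_nwt = 0.6 × 60 × 0.2209 × 9.5 = 75.56 kips (transverse, base value).
(i) R_nwl + R_nwt = 282.4 kips; (ii) 0.85 R_nwl + 1.5 R_nwt = 289.1 kips.
R_n = max = 289.1 kips [governs: (ii)]; φR_n = 216.8 kips.

φR_n ≈ 217 kips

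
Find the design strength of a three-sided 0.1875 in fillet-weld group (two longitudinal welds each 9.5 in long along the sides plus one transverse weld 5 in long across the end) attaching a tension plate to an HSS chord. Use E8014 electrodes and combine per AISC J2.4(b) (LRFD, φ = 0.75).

E80XX → F_EXX = 80 ksi.
t_e = 0.707 × 0.1875 = 0.1326 in.
R_nwl = 0.6 × 80 × 0.1326 × 19 = 120.9 kips (longitudinal, 2 welds).
R_nwt = 0.6 × 80 × 0.1326 × 5 = 31.81 kips (transverse, base value).
(i) R_nwl + R_nwt = 152.7 kips; (ii) 0.85 R_nwl + 1.5 R_nwt = 150.5 kips.
R_n = max = 152.7 kips [governs: (i)]; φR_n = 114.5 kips.

φR_n ≈ 115 kips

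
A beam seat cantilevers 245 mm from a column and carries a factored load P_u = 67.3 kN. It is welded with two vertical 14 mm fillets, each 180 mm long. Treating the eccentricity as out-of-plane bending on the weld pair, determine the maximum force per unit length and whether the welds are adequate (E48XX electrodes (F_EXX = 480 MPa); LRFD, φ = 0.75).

f_max ≈ 1540 N/mm; adequate

L_w = 2 × 180 = 360 mm; section modulus (unit throat) S = 2 × L²/6 = 10800 mm².
Direct shear f_v = P/L_w = 67.3×10³/360 = 186.9 N/mm.
Moment M = P × e = 67.3×10³ × 245 = 16488000 N·mm; bending f_b = M/S = 1527 N/mm.
f_max = √(f_v² + f_b²) = √(186.9² + 1527²) = 1538 N/mm.
φr_n = 0.75 × 0.6 × 480 × (0.707 × 14) = 2138 N/mm → adequate.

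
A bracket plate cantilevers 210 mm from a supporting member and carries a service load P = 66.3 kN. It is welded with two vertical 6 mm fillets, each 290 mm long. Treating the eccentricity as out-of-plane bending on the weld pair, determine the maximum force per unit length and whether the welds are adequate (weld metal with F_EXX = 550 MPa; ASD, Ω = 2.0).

L_w = 2 × 290 = 580 mm; section modulus (unit throat) S = 2 × L²/6 = 28030 mm².
Direct shear f_v = P/L_w = 66.3×10³/580 = 114.3 N/mm.
Moment M = P × e = 66.3×10³ × 210 = 13923000 N·mm; bending f_b = M/S = 496.7 N/mm.
f_max = √(f_v² + f_b²) = √(114.3² + 496.7²) = 509.6 N/mm.
r_n/Ω = (1/2.0) × 0.6 × 550 × (0.707 × 6) = 699.9 N/mm → adequate.

f_max ≈ 510 N/mm; adequate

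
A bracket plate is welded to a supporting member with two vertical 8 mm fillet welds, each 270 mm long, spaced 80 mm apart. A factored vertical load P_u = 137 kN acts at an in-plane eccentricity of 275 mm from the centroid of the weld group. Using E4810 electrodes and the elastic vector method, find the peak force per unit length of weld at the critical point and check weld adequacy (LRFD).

E48XX → F_EXX = 480 MPa.
Total weld length L_w = 540 mm. Treat welds as unit-width lines.
Polar moment about centroid: J = 2[d³/12 + d(b/2)²] = 2[270³/12 + 270×40²] = 4144000 mm³.
Direct shear f_v = P/L_w = 137×10³ / 540 = 253.7 N/mm (vertical).
Torsion M = P·e = 137×10³ × 275 = 37675000 N·mm.
Critical point at (x, y) = (40, 135) from centroid. f_tx = M·y/J = 1227 N/mm; f_ty = M·x/J = 363.6 N/mm.
Resultant f_max = √[f_tx² + (f_v + f_ty)²] = √[1227² + (253.7 + 363.6)²] = 1374 N/mm.
Capacity per unit length: φr_n = 0.75 × 0.6 × 480 × (0.707 × 8) = 1222 N/mm.
1374 > 1222 → NOT adequate.

f_max ≈ 1370 N/mm; NOT adequate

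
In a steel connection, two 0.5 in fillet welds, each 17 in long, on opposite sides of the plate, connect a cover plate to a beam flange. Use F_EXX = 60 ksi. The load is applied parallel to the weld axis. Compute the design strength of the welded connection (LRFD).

φR_n ≈ 325 kips

Effective throat t_e = 0.707 × 0.5 = 0.3535 in.
Total length L = 34 in; A_we = 0.3535 × 34 = 12.02 in².
F_nw = 0.6 F_EXX = 0.6 × 60 = 36 ksi.
φR_n = 0.75 × 36 × 12.02 = 324.5 kips.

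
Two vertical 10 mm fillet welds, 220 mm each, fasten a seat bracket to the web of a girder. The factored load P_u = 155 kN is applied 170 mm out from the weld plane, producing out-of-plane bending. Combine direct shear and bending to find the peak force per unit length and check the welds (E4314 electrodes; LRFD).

E43XX → F_EXX = 430 MPa.
L_w = 2 × 220 = 440 mm; section modulus (unit throat) S = 2 × L²/6 = 16130 mm².
Direct shear f_v = P/L_w = 155×10³/440 = 352.3 N/mm.
Moment M = P × e = 155×10³ × 170 = 26350000 N·mm; bending f_b = M/S = 1633 N/mm.
f_max = √(f_v² + f_b²) = √(352.3² + 1633²) = 1671 N/mm.
φr_n = 0.75 × 0.6 × 430 × (0.707 × 10) = 1368 N/mm → NOT adequate.

f_max ≈ 1670 N/mm; NOT adequate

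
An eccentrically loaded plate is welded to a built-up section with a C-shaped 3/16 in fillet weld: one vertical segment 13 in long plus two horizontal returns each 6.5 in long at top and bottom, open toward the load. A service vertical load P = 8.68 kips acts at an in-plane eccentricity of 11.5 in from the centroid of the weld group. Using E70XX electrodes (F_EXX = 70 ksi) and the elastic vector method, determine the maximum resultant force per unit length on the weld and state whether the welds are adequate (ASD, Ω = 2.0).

Total weld length L_w = 26 in. Treat welds as unit-width lines.
Centroid: x̄ = 2×6.5×3.25 / 26 = 1.625 in from the vertical weld.
Polar moment about centroid: J = I_x + I_y = [13³/12 + 2×6.5×6.5²] + [13×1.625² + 2(6.5³/12 + 6.5×1.625²)] = 846.8 in³.
Direct shear f_v = P/L_w = 8.68 / 26 = 0.3338 kip/in (vertical).
Torsion M = P·e = 8.68 × 11.5 = 99.82 kip·in.
Critical point at (x, y) = (4.875, 6.5) from centroid. f_tx = M·y/J = 0.7662 kip/in; f_ty = M·x/J = 0.5747 kip/in.
Resultant f_max = √[f_tx² + (f_v + f_ty)²] = √[0.7662² + (0.3338 + 0.5747)²] = 1.189 kip/in.
Capacity per unit length: r_n/Ω = (1/2.0) × 0.6 × 70 × (0.707 × 0.1875) = 2.784 kip/in.
1.189 ≤ 2.784 → adequate.

f_max ≈ 1.19 kip/in; adequate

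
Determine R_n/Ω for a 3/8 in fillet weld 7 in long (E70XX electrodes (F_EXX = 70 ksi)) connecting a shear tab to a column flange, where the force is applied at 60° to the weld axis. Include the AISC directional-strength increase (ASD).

t_e = 0.707 × 0.375 = 0.2651 in; A_we = 0.2651 × 7 = 1.856 in².
Directional factor: 1.0 + 0.5 sin^1.5(60°) = 1.403.
F_nw = 0.6 × 70 × 1.403 = 58.92 ksi.
R_n/Ω = (58.92 × 1.856) / 2.0 = 54.68 kips.

R_n/Ω ≈ 54.7 kips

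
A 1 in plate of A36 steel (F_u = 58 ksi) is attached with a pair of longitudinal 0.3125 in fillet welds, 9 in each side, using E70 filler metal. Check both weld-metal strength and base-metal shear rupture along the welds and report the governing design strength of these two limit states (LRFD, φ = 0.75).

φR_n ≈ 125 kip (weld metal governs)

E70XX → F_EXX = 70 ksi.
t_e = 0.707 × 0.3125 = 0.2209 in; L = 18 in.
Weld metal: φR_n = 0.75 × 0.6 × 70 × 0.2209 × 18 = 125.3 kip.
Base metal (shear rupture): φR_n = 0.75 × 0.6 × 58 × 1 × 18 = 469.8 kip.
Governing: weld metal.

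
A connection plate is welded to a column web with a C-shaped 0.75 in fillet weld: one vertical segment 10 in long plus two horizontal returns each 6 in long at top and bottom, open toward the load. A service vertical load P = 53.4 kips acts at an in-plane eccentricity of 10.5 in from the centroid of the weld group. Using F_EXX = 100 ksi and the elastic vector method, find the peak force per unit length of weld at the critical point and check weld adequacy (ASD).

Total weld length L_w = 22 in. Treat welds as unit-width lines.
Centroid: x̄ = 2×6×3 / 22 = 1.636 in from the vertical weld.
Polar moment about centroid: J = I_x + I_y = [10³/12 + 2×6×5²] + [10×1.636² + 2(6³/12 + 6×1.364²)] = 468.4 in³.
Direct shear f_v = P/L_w = 53.4 / 22 = 2.427 kip/in (vertical).
Torsion M = P·e = 53.4 × 10.5 = 560.7 kip·in.
Critical point at (x, y) = (4.364, 5) from centroid. f_tx = M·y/J = 5.985 kip/in; f_ty = M·x/J = 5.223 kip/in.
Resultant f_max = √[f_tx² + (f_v + f_ty)²] = √[5.985² + (2.427 + 5.223)²] = 9.713 kip/in.
Capacity per unit length: r_n/Ω = (1/2.0) × 0.6 × 100 × (0.707 × 0.75) = 15.91 kip/in.
9.713 ≤ 15.91 → adequate.

f_max ≈ 9.71 kip/in; adequate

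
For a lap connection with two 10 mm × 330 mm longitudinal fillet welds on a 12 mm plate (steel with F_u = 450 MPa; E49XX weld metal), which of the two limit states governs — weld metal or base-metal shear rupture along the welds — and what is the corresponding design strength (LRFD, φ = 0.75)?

E49XX → F_EXX = 490 MPa.
t_e = 0.707 × 10 = 7.07 mm; L = 660 mm.
Weld metal: φR_n = 0.75 × 0.6 × 490 × 7.07 × 660 × 10⁻³ = 1029 kN.
Base metal (shear rupture): φR_n = 0.75 × 0.6 × 450 × 12 × 660 × 10⁻³ = 1604 kN.
Governing: weld metal.

φR_n ≈ 1030 kN (weld metal governs)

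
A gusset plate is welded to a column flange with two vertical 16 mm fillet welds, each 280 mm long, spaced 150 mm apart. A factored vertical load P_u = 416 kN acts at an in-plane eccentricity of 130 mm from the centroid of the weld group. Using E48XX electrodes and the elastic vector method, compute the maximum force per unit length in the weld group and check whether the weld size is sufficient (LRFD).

f_max ≈ 1740 N/mm; adequate

E48XX → F_EXX = 480 MPa.
Total weld length L_w = 560 mm. Treat welds as unit-width lines.
Polar moment about centroid: J = 2[d³/12 + d(b/2)²] = 2[280³/12 + 280×75²] = 6809000 mm³.
Direct shear f_v = P/L_w = 416×10³ / 560 = 742.9 N/mm (vertical).
Torsion M = P·e = 416×10³ × 130 = 54080000 N·mm.
Critical point at (x, y) = (75, 140) from centroid. f_tx = M·y/J = 1112 N/mm; f_ty = M·x/J = 595.7 N/mm.
Resultant f_max = √[f_tx² + (f_v + f_ty)²] = √[1112² + (742.9 + 595.7)²] = 1740 N/mm.
Capacity per unit length: φr_n = 0.75 × 0.6 × 480 × (0.707 × 16) = 2443 N/mm.
1740 ≤ 2443 → adequate.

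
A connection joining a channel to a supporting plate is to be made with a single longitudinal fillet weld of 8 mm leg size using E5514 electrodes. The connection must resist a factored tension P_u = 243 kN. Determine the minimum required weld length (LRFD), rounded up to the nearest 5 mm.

E55XX → F_EXX = 550 MPa.
Throat t_e = 0.707 × 8 = 5.656 mm.
φr_n = 0.75 × 0.6 × 550 × 5.656 × 10⁻³ = 1.4 kN/mm.
L_req = P_u / φr_n = 243 / 1.4 = 173.6 mm total.
Round up → use L = 175 mm.

L = 175 mm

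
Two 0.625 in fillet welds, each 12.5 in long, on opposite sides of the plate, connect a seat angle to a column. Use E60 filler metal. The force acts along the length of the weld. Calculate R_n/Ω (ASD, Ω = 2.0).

R_n/Ω ≈ 199 kip

E60XX → F_EXX = 60 ksi.
Effective throat t_e = 0.707 × 0.625 = 0.4419 in.
Total length L = 25 in; A_we = 0.4419 × 25 = 11.05 in².
F_nw = 0.6 F_EXX = 0.6 × 60 = 36 ksi.
R_n = 36 × 11.05 = 397.7 kip; R_n/Ω = 397.7/2.0 = 198.8 kip.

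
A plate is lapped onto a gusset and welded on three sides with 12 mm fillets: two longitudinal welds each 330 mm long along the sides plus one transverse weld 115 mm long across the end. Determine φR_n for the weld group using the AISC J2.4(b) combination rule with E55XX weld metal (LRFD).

E55XX → F_EXX = 550 MPa.
t_e = 0.707 × 12 = 8.484 mm.
R_nwl = 0.6 × 550 × 8.484 × 660 × 10⁻³ = 1848 kN (longitudinal, 2 welds).
R_nwt = 0.6 × 550 × 8.484 × 115 × 10⁻³ = 322 kN (transverse, base value).
(i) R_nwl + R_nwt = 2170 kN; (ii) 0.85 R_nwl + 1.5 R_nwt = 2054 kN.
R_n = max = 2170 kN [governs: (i)]; φR_n = 1627 kN.

φR_n ≈ 1630 kN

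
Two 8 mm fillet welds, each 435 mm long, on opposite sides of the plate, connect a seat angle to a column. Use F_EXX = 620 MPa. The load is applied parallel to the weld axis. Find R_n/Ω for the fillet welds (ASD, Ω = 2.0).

R_n/Ω ≈ 915 kN

Effective throat t_e = 0.707 × 8 = 5.656 mm.
Total length L = 870 mm; A_we = 5.656 × 870 = 4921 mm².
F_nw = 0.6 F_EXX = 0.6 × 620 = 372 MPa.
R_n = 372 × 4921 × 10⁻³ = 1831 kN; R_n/Ω = 1831/2.0 = 915.3 kN.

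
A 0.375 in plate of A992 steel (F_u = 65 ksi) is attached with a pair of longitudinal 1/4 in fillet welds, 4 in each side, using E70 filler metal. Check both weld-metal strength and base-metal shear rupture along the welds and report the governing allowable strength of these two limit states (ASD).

R_n/Ω ≈ 29.7 kips (weld metal governs)

E70XX → F_EXX = 70 ksi.
t_e = 0.707 × 0.25 = 0.1767 in; L = 8 in.
Weld metal: R_n/Ω = (1/2.0) × 0.6 × 70 × 0.1767 × 8 = 29.69 kips.
Base metal (shear rupture): R_n/Ω = (1/2.0) × 0.6 × 65 × 0.375 × 8 = 58.5 kips.
Governing: weld metal.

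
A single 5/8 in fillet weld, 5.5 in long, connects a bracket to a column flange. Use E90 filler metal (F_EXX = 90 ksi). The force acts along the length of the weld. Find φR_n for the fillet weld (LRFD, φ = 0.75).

Effective throat t_e = 0.707 × 0.625 = 0.4419 in.
Total length L = 5.5 in; A_we = 0.4419 × 5.5 = 2.43 in².
F_nw = 0.6 F_EXX = 0.6 × 90 = 54 ksi.
φR_n = 0.75 × 54 × 2.43 = 98.43 kip.

φR_n ≈ 98.4 kip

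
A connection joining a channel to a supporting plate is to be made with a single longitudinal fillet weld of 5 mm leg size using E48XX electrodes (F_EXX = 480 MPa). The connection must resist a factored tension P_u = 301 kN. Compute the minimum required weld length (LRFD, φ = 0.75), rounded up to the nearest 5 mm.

Throat t_e = 0.707 × 5 = 3.535 mm.
φr_n = 0.75 × 0.6 × 480 × 3.535 × 10⁻³ = 0.7636 kN/mm.
L_req = P_u / φr_n = 301 / 0.7636 = 394.2 mm total.
Round up → use L = 395 mm.

L = 395 mm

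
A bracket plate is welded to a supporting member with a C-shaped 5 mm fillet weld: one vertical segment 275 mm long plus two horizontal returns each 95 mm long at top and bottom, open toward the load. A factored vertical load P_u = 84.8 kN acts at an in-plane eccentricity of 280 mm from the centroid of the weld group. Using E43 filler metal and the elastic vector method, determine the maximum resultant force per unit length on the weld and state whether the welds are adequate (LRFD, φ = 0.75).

f_max ≈ 756 N/mm; NOT adequate

E43XX → F_EXX = 430 MPa.
Total weld length L_w = 465 mm. Treat welds as unit-width lines.
Centroid: x̄ = 2×95×47.5 / 465 = 19.41 mm from the vertical weld.
Polar moment about centroid: J = I_x + I_y = [275³/12 + 2×95×137.5²] + [275×19.41² + 2(95³/12 + 95×28.09²)] = 5722000 mm³.
Direct shear f_v = P/L_w = 84.8×10³ / 465 = 182.4 N/mm (vertical).
Torsion M = P·e = 84.8×10³ × 280 = 23744000 N·mm.
Critical point at (x, y) = (75.59, 137.5) from centroid. f_tx = M·y/J = 570.6 N/mm; f_ty = M·x/J = 313.7 N/mm.
Resultant f_max = √[f_tx² + (f_v + f_ty)²] = √[570.6² + (182.4 + 313.7)²] = 756.1 N/mm.
Capacity per unit length: φr_n = 0.75 × 0.6 × 430 × (0.707 × 5) = 684 N/mm.
756.1 > 684 → NOT adequate.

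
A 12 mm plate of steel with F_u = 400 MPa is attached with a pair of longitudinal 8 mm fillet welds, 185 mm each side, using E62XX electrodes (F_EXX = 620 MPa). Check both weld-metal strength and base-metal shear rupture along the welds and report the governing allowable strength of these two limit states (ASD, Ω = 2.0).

R_n/Ω ≈ 389 kN (weld metal governs)

t_e = 0.707 × 8 = 5.656 mm; L = 370 mm.
Weld metal: R_n/Ω = (1/2.0) × 0.6 × 620 × 5.656 × 370 × 10⁻³ = 389.2 kN.
Base metal (shear rupture): R_n/Ω = (1/2.0) × 0.6 × 400 × 12 × 370 × 10⁻³ = 532.8 kN.
Governing: weld metal.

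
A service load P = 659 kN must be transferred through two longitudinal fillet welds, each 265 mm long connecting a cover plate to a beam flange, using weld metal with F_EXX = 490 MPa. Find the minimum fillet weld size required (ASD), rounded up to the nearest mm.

Total weld length L = 530 mm.
Required throat t_e = P × Ω / (0.6 F_EXX × L) = 659 × 2.0 / (0.6 × 490 × 530 × 10⁻³) = 8.458 mm.
Required leg w = t_e / 0.707 = 11.96 mm → use 12 mm.

w = 12 mm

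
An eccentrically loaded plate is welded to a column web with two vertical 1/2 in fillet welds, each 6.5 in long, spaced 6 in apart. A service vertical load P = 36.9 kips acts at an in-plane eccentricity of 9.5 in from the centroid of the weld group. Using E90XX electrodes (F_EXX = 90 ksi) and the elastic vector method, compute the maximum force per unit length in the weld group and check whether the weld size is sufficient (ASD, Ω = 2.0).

f_max ≈ 11.6 kip/in; NOT adequate

Total weld length L_w = 13 in. Treat welds as unit-width lines.
Polar moment about centroid: J = 2[d³/12 + d(b/2)²] = 2[6.5³/12 + 6.5×3²] = 162.8 in³.
Direct shear f_v = P/L_w = 36.9 / 13 = 2.838 kip/in (vertical).
Torsion M = P·e = 36.9 × 9.5 = 350.55 kip·in.
Critical point at (x, y) = (3, 3.25) from centroid. f_tx = M·y/J = 6.999 kip/in; f_ty = M·x/J = 6.461 kip/in.
Resultant f_max = √[f_tx² + (f_v + f_ty)²] = √[6.999² + (2.838 + 6.461)²] = 11.64 kip/in.
Capacity per unit length: r_n/Ω = (1/2.0) × 0.6 × 90 × (0.707 × 0.5) = 9.544 kip/in.
11.64 > 9.544 → NOT adequate.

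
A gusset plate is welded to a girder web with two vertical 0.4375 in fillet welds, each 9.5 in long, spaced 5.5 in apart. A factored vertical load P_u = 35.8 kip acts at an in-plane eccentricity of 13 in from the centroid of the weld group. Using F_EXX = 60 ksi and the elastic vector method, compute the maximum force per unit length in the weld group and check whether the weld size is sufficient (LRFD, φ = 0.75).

Total weld length L_w = 19 in. Treat welds as unit-width lines.
Polar moment about centroid: J = 2[d³/12 + d(b/2)²] = 2[9.5³/12 + 9.5×2.75²] = 286.6 in³.
Direct shear f_v = P/L_w = 35.8 / 19 = 1.884 kip/in (vertical).
Torsion M = P·e = 35.8 × 13 = 465.4 kip·in.
Critical point at (x, y) = (2.75, 4.75) from centroid. f_tx = M·y/J = 7.714 kip/in; f_ty = M·x/J = 4.466 kip/in.
Resultant f_max = √[f_tx² + (f_v + f_ty)²] = √[7.714² + (1.884 + 4.466)²] = 9.991 kip/in.
Capacity per unit length: φr_n = 0.75 × 0.6 × 60 × (0.707 × 0.4375) = 8.351 kip/in.
9.991 > 8.351 → NOT adequate.

f_max ≈ 9.99 kip/in; NOT adequate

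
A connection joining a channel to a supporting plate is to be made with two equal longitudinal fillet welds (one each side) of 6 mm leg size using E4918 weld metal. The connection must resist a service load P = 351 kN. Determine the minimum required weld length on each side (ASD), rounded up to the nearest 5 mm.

E49XX → F_EXX = 490 MPa.
Throat t_e = 0.707 × 6 = 4.242 mm.
r_n/Ω = (0.6 × 490 × 4.242) / 2.0 = 623.6 N/mm = 0.6236 kN/mm.
L_req = P / (r_n/Ω) = 351 / 0.6236 = 562.9 mm total.
Per side: 562.9 / 2 = 281.4 mm.
Round up → use L = 285 mm on each side.

L = 285 mm on each side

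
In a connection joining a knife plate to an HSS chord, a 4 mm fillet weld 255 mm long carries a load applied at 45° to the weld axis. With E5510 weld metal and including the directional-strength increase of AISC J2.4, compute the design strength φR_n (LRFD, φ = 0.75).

E55XX → F_EXX = 550 MPa.
t_e = 0.707 × 4 = 2.828 mm; A_we = 2.828 × 255 = 721.1 mm².
Directional factor: 1.0 + 0.5 sin^1.5(45°) = 1.297.
F_nw = 0.6 × 550 × 1.297 = 428.1 MPa.
φR_n = 0.75 × 428.1 × 721.1 × 10⁻³ = 231.5 kN.

φR_n ≈ 232 kN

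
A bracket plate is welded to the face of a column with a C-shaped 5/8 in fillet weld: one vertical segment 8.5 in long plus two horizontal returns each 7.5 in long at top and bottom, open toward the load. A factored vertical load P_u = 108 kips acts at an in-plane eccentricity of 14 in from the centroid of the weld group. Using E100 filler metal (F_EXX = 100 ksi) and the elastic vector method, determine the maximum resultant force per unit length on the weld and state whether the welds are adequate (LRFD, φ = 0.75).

f_max ≈ 25.1 kip/in; NOT adequate

Total weld length L_w = 23.5 in. Treat welds as unit-width lines.
Centroid: x̄ = 2×7.5×3.75 / 23.5 = 2.394 in from the vertical weld.
Polar moment about centroid: J = I_x + I_y = [8.5³/12 + 2×7.5×4.25²] + [8.5×2.394² + 2(7.5³/12 + 7.5×1.356²)] = 468.7 in³.
Direct shear f_v = P/L_w = 108 / 23.5 = 4.596 kip/in (vertical).
Torsion M = P·e = 108 × 14 = 1512 kip·in.
Critical point at (x, y) = (5.106, 4.25) from centroid. f_tx = M·y/J = 13.71 kip/in; f_ty = M·x/J = 16.47 kip/in.
Resultant f_max = √[f_tx² + (f_v + f_ty)²] = √[13.71² + (4.596 + 16.47)²] = 25.14 kip/in.
Capacity per unit length: φr_n = 0.75 × 0.6 × 100 × (0.707 × 0.625) = 19.88 kip/in.
25.14 > 19.88 → NOT adequate.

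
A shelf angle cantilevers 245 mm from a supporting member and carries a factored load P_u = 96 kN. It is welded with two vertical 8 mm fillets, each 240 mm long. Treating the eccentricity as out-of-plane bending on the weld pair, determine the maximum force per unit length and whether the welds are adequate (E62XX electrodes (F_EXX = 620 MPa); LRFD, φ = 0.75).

f_max ≈ 1240 N/mm; adequate

L_w = 2 × 240 = 480 mm; section modulus (unit throat) S = 2 × L²/6 = 19200 mm².
Direct shear f_v = P/L_w = 96×10³/480 = 200 N/mm.
Moment M = P × e = 96×10³ × 245 = 23520000 N·mm; bending f_b = M/S = 1225 N/mm.
f_max = √(f_v² + f_b²) = √(200² + 1225²) = 1241 N/mm.
φr_n = 0.75 × 0.6 × 620 × (0.707 × 8) = 1578 N/mm → adequate.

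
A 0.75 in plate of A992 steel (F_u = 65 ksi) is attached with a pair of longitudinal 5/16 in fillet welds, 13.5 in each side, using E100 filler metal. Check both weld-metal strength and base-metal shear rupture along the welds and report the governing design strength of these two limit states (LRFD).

φR_n ≈ 268 kips (weld metal governs)

E100XX → F_EXX = 100 ksi.
t_e = 0.707 × 0.3125 = 0.2209 in; L = 27 in.
Weld metal: φR_n = 0.75 × 0.6 × 100 × 0.2209 × 27 = 268.4 kips.
Base metal (shear rupture): φR_n = 0.75 × 0.6 × 65 × 0.75 × 27 = 592.3 kips.
Governing: weld metal.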